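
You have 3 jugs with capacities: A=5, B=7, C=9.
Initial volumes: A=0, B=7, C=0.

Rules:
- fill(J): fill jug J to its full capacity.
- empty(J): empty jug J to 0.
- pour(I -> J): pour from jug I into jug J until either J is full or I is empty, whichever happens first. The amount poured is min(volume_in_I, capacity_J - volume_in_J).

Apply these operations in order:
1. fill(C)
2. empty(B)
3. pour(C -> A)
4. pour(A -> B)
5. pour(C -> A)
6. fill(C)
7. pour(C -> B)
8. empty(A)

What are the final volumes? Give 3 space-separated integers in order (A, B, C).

Answer: 0 7 7

Derivation:
Step 1: fill(C) -> (A=0 B=7 C=9)
Step 2: empty(B) -> (A=0 B=0 C=9)
Step 3: pour(C -> A) -> (A=5 B=0 C=4)
Step 4: pour(A -> B) -> (A=0 B=5 C=4)
Step 5: pour(C -> A) -> (A=4 B=5 C=0)
Step 6: fill(C) -> (A=4 B=5 C=9)
Step 7: pour(C -> B) -> (A=4 B=7 C=7)
Step 8: empty(A) -> (A=0 B=7 C=7)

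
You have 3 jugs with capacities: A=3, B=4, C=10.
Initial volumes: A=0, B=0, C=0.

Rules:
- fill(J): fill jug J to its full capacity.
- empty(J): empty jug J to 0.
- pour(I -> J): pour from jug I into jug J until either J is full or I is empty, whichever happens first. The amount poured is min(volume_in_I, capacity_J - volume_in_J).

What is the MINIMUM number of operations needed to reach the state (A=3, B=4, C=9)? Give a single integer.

Answer: 5

Derivation:
BFS from (A=0, B=0, C=0). One shortest path:
  1. fill(A) -> (A=3 B=0 C=0)
  2. fill(C) -> (A=3 B=0 C=10)
  3. pour(A -> B) -> (A=0 B=3 C=10)
  4. fill(A) -> (A=3 B=3 C=10)
  5. pour(C -> B) -> (A=3 B=4 C=9)
Reached target in 5 moves.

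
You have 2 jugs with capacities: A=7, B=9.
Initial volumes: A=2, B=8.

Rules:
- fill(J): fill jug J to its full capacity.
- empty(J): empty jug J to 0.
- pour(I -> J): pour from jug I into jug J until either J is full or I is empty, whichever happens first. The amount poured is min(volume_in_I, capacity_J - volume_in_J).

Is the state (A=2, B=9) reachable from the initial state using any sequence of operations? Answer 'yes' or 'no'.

Answer: yes

Derivation:
BFS from (A=2, B=8):
  1. fill(B) -> (A=2 B=9)
Target reached → yes.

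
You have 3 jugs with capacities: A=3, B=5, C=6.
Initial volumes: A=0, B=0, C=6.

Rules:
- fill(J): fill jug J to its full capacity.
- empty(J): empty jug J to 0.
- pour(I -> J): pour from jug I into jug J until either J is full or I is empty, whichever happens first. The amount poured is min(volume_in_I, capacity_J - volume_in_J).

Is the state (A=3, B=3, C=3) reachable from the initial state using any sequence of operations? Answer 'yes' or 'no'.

Answer: yes

Derivation:
BFS from (A=0, B=0, C=6):
  1. fill(A) -> (A=3 B=0 C=6)
  2. pour(A -> B) -> (A=0 B=3 C=6)
  3. pour(C -> A) -> (A=3 B=3 C=3)
Target reached → yes.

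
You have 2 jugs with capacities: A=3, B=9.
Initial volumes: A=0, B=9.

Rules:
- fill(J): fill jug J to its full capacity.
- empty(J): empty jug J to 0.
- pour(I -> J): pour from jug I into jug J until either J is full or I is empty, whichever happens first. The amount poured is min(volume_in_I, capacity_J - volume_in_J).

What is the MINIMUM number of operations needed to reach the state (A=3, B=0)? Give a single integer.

Answer: 2

Derivation:
BFS from (A=0, B=9). One shortest path:
  1. fill(A) -> (A=3 B=9)
  2. empty(B) -> (A=3 B=0)
Reached target in 2 moves.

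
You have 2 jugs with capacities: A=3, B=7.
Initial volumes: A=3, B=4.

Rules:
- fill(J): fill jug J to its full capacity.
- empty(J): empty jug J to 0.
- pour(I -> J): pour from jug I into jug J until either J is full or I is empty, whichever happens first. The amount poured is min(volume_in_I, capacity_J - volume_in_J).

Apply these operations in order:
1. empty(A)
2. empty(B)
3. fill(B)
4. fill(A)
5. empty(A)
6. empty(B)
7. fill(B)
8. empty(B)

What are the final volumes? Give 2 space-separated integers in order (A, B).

Answer: 0 0

Derivation:
Step 1: empty(A) -> (A=0 B=4)
Step 2: empty(B) -> (A=0 B=0)
Step 3: fill(B) -> (A=0 B=7)
Step 4: fill(A) -> (A=3 B=7)
Step 5: empty(A) -> (A=0 B=7)
Step 6: empty(B) -> (A=0 B=0)
Step 7: fill(B) -> (A=0 B=7)
Step 8: empty(B) -> (A=0 B=0)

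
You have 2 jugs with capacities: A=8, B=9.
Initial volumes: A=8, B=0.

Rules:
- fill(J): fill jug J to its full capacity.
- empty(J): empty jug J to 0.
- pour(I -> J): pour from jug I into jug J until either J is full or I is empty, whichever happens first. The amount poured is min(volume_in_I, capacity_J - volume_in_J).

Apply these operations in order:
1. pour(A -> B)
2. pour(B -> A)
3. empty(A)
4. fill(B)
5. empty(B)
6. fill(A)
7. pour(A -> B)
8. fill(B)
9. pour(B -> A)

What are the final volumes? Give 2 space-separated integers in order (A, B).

Answer: 8 1

Derivation:
Step 1: pour(A -> B) -> (A=0 B=8)
Step 2: pour(B -> A) -> (A=8 B=0)
Step 3: empty(A) -> (A=0 B=0)
Step 4: fill(B) -> (A=0 B=9)
Step 5: empty(B) -> (A=0 B=0)
Step 6: fill(A) -> (A=8 B=0)
Step 7: pour(A -> B) -> (A=0 B=8)
Step 8: fill(B) -> (A=0 B=9)
Step 9: pour(B -> A) -> (A=8 B=1)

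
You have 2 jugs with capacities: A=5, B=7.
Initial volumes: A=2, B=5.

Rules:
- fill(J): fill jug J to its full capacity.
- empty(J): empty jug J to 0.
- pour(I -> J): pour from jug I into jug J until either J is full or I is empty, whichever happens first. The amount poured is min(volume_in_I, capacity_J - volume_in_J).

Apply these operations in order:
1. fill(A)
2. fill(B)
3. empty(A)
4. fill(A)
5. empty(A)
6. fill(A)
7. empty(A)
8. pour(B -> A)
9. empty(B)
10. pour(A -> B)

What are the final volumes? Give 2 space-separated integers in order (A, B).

Answer: 0 5

Derivation:
Step 1: fill(A) -> (A=5 B=5)
Step 2: fill(B) -> (A=5 B=7)
Step 3: empty(A) -> (A=0 B=7)
Step 4: fill(A) -> (A=5 B=7)
Step 5: empty(A) -> (A=0 B=7)
Step 6: fill(A) -> (A=5 B=7)
Step 7: empty(A) -> (A=0 B=7)
Step 8: pour(B -> A) -> (A=5 B=2)
Step 9: empty(B) -> (A=5 B=0)
Step 10: pour(A -> B) -> (A=0 B=5)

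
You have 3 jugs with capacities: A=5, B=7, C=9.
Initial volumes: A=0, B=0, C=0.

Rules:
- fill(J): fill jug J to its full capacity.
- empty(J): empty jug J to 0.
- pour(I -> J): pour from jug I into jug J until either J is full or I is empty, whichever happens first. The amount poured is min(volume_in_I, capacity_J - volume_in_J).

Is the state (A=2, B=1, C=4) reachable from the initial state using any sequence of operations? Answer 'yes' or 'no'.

Answer: no

Derivation:
BFS explored all 288 reachable states.
Reachable set includes: (0,0,0), (0,0,1), (0,0,2), (0,0,3), (0,0,4), (0,0,5), (0,0,6), (0,0,7), (0,0,8), (0,0,9), (0,1,0), (0,1,1) ...
Target (A=2, B=1, C=4) not in reachable set → no.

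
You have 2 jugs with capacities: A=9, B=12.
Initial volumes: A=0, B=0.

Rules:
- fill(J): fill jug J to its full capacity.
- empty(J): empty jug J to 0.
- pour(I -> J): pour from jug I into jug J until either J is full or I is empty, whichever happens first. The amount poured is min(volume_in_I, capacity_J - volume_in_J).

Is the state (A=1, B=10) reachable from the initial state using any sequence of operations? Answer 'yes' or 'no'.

Answer: no

Derivation:
BFS explored all 14 reachable states.
Reachable set includes: (0,0), (0,3), (0,6), (0,9), (0,12), (3,0), (3,12), (6,0), (6,12), (9,0), (9,3), (9,6) ...
Target (A=1, B=10) not in reachable set → no.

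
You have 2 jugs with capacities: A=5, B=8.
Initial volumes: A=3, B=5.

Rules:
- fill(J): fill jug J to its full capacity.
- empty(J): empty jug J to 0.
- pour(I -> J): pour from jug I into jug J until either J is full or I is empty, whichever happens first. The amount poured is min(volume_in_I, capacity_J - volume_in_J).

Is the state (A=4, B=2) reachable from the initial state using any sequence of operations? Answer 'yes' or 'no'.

Answer: no

Derivation:
BFS explored all 27 reachable states.
Reachable set includes: (0,0), (0,1), (0,2), (0,3), (0,4), (0,5), (0,6), (0,7), (0,8), (1,0), (1,8), (2,0) ...
Target (A=4, B=2) not in reachable set → no.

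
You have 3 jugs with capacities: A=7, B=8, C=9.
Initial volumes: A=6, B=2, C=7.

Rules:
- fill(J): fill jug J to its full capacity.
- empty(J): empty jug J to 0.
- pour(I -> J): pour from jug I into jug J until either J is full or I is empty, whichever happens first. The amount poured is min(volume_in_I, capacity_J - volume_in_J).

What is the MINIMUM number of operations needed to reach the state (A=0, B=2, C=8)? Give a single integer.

Answer: 3

Derivation:
BFS from (A=6, B=2, C=7). One shortest path:
  1. fill(C) -> (A=6 B=2 C=9)
  2. pour(C -> A) -> (A=7 B=2 C=8)
  3. empty(A) -> (A=0 B=2 C=8)
Reached target in 3 moves.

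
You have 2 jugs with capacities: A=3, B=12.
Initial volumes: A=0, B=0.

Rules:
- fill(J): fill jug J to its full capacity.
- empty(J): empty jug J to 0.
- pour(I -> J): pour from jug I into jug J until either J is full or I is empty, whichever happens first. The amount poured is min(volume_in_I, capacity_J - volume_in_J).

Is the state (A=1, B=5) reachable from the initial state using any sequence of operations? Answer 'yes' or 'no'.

Answer: no

Derivation:
BFS explored all 10 reachable states.
Reachable set includes: (0,0), (0,3), (0,6), (0,9), (0,12), (3,0), (3,3), (3,6), (3,9), (3,12)
Target (A=1, B=5) not in reachable set → no.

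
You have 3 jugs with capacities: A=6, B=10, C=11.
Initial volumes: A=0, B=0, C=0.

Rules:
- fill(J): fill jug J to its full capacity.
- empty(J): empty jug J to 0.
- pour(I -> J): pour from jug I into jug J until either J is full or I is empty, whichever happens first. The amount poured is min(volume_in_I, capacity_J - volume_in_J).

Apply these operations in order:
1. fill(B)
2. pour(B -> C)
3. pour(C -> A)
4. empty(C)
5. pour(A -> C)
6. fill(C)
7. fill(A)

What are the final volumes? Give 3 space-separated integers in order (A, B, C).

Step 1: fill(B) -> (A=0 B=10 C=0)
Step 2: pour(B -> C) -> (A=0 B=0 C=10)
Step 3: pour(C -> A) -> (A=6 B=0 C=4)
Step 4: empty(C) -> (A=6 B=0 C=0)
Step 5: pour(A -> C) -> (A=0 B=0 C=6)
Step 6: fill(C) -> (A=0 B=0 C=11)
Step 7: fill(A) -> (A=6 B=0 C=11)

Answer: 6 0 11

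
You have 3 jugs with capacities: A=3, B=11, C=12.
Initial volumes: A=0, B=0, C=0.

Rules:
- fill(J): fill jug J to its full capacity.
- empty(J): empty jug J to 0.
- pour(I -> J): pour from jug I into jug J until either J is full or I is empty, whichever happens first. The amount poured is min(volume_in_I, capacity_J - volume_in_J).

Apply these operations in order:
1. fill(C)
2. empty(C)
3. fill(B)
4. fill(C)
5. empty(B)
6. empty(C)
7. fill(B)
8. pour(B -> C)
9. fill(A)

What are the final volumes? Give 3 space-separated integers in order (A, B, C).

Answer: 3 0 11

Derivation:
Step 1: fill(C) -> (A=0 B=0 C=12)
Step 2: empty(C) -> (A=0 B=0 C=0)
Step 3: fill(B) -> (A=0 B=11 C=0)
Step 4: fill(C) -> (A=0 B=11 C=12)
Step 5: empty(B) -> (A=0 B=0 C=12)
Step 6: empty(C) -> (A=0 B=0 C=0)
Step 7: fill(B) -> (A=0 B=11 C=0)
Step 8: pour(B -> C) -> (A=0 B=0 C=11)
Step 9: fill(A) -> (A=3 B=0 C=11)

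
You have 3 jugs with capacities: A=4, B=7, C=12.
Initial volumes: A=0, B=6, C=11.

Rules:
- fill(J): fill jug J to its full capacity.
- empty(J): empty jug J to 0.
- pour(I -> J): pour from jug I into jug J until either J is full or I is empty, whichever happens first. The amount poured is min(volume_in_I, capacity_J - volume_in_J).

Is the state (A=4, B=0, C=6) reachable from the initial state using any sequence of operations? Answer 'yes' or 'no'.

BFS from (A=0, B=6, C=11):
  1. fill(A) -> (A=4 B=6 C=11)
  2. empty(C) -> (A=4 B=6 C=0)
  3. pour(B -> C) -> (A=4 B=0 C=6)
Target reached → yes.

Answer: yes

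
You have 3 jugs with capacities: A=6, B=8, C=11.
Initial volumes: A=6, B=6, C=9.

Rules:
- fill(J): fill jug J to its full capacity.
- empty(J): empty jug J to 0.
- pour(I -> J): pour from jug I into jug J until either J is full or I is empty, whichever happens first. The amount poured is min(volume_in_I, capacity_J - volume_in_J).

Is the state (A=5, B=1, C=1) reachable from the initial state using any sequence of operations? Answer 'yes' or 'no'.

Answer: no

Derivation:
BFS explored all 406 reachable states.
Reachable set includes: (0,0,0), (0,0,1), (0,0,2), (0,0,3), (0,0,4), (0,0,5), (0,0,6), (0,0,7), (0,0,8), (0,0,9), (0,0,10), (0,0,11) ...
Target (A=5, B=1, C=1) not in reachable set → no.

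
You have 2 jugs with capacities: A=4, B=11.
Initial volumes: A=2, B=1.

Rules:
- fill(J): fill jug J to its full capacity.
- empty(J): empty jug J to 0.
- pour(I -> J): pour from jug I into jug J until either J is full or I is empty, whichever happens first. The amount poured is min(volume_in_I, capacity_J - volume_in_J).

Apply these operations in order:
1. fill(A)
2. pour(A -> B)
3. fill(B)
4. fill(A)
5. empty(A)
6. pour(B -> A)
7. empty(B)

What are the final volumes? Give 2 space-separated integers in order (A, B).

Step 1: fill(A) -> (A=4 B=1)
Step 2: pour(A -> B) -> (A=0 B=5)
Step 3: fill(B) -> (A=0 B=11)
Step 4: fill(A) -> (A=4 B=11)
Step 5: empty(A) -> (A=0 B=11)
Step 6: pour(B -> A) -> (A=4 B=7)
Step 7: empty(B) -> (A=4 B=0)

Answer: 4 0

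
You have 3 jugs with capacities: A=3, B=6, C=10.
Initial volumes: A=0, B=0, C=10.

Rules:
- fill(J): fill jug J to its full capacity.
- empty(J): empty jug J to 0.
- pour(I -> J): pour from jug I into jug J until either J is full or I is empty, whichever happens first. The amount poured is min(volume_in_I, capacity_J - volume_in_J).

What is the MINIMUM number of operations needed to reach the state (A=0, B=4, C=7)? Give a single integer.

BFS from (A=0, B=0, C=10). One shortest path:
  1. pour(C -> B) -> (A=0 B=6 C=4)
  2. empty(B) -> (A=0 B=0 C=4)
  3. pour(C -> B) -> (A=0 B=4 C=0)
  4. fill(C) -> (A=0 B=4 C=10)
  5. pour(C -> A) -> (A=3 B=4 C=7)
  6. empty(A) -> (A=0 B=4 C=7)
Reached target in 6 moves.

Answer: 6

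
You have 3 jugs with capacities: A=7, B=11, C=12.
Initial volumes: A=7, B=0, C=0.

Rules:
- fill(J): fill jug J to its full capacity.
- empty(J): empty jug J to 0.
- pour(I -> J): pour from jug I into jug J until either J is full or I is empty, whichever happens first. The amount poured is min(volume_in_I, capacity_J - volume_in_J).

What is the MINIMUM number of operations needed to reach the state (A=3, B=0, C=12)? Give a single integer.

BFS from (A=7, B=0, C=0). One shortest path:
  1. fill(C) -> (A=7 B=0 C=12)
  2. pour(A -> B) -> (A=0 B=7 C=12)
  3. fill(A) -> (A=7 B=7 C=12)
  4. pour(A -> B) -> (A=3 B=11 C=12)
  5. empty(B) -> (A=3 B=0 C=12)
Reached target in 5 moves.

Answer: 5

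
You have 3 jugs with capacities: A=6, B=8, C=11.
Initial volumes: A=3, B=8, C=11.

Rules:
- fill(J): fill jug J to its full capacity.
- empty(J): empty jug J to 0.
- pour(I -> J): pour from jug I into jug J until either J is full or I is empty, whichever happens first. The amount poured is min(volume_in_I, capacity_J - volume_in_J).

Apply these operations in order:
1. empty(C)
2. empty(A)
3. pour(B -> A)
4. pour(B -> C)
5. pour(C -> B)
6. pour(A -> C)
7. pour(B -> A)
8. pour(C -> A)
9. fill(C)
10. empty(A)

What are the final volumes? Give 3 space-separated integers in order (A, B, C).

Step 1: empty(C) -> (A=3 B=8 C=0)
Step 2: empty(A) -> (A=0 B=8 C=0)
Step 3: pour(B -> A) -> (A=6 B=2 C=0)
Step 4: pour(B -> C) -> (A=6 B=0 C=2)
Step 5: pour(C -> B) -> (A=6 B=2 C=0)
Step 6: pour(A -> C) -> (A=0 B=2 C=6)
Step 7: pour(B -> A) -> (A=2 B=0 C=6)
Step 8: pour(C -> A) -> (A=6 B=0 C=2)
Step 9: fill(C) -> (A=6 B=0 C=11)
Step 10: empty(A) -> (A=0 B=0 C=11)

Answer: 0 0 11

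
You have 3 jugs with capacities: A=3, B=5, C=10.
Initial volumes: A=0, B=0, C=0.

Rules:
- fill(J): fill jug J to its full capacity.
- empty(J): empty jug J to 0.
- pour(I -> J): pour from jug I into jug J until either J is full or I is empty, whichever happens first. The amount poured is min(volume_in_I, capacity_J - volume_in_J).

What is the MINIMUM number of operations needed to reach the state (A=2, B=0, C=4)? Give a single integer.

BFS from (A=0, B=0, C=0). One shortest path:
  1. fill(A) -> (A=3 B=0 C=0)
  2. pour(A -> B) -> (A=0 B=3 C=0)
  3. fill(A) -> (A=3 B=3 C=0)
  4. pour(A -> B) -> (A=1 B=5 C=0)
  5. pour(A -> C) -> (A=0 B=5 C=1)
  6. pour(B -> A) -> (A=3 B=2 C=1)
  7. pour(A -> C) -> (A=0 B=2 C=4)
  8. pour(B -> A) -> (A=2 B=0 C=4)
Reached target in 8 moves.

Answer: 8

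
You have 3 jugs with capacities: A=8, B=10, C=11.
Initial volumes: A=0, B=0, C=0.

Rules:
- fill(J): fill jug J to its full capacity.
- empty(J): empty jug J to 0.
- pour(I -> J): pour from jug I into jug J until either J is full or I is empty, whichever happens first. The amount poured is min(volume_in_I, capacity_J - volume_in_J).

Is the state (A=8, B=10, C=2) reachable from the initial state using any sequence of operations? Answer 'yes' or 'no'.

Answer: yes

Derivation:
BFS from (A=0, B=0, C=0):
  1. fill(B) -> (A=0 B=10 C=0)
  2. pour(B -> A) -> (A=8 B=2 C=0)
  3. pour(B -> C) -> (A=8 B=0 C=2)
  4. fill(B) -> (A=8 B=10 C=2)
Target reached → yes.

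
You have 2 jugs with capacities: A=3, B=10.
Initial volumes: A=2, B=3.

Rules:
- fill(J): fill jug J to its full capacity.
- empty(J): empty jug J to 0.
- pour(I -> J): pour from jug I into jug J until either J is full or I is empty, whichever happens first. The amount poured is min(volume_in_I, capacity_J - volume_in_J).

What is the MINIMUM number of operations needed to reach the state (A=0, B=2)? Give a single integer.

BFS from (A=2, B=3). One shortest path:
  1. empty(B) -> (A=2 B=0)
  2. pour(A -> B) -> (A=0 B=2)
Reached target in 2 moves.

Answer: 2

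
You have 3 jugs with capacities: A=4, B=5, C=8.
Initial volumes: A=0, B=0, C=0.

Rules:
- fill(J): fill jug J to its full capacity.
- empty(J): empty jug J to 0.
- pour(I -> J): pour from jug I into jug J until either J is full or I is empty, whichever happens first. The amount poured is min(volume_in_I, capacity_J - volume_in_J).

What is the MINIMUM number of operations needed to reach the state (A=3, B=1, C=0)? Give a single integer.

BFS from (A=0, B=0, C=0). One shortest path:
  1. fill(C) -> (A=0 B=0 C=8)
  2. pour(C -> B) -> (A=0 B=5 C=3)
  3. pour(B -> A) -> (A=4 B=1 C=3)
  4. empty(A) -> (A=0 B=1 C=3)
  5. pour(C -> A) -> (A=3 B=1 C=0)
Reached target in 5 moves.

Answer: 5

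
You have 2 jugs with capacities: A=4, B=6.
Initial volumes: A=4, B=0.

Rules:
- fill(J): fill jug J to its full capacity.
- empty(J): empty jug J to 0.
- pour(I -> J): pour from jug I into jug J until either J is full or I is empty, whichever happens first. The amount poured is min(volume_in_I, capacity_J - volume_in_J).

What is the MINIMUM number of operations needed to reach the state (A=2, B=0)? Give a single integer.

Answer: 4

Derivation:
BFS from (A=4, B=0). One shortest path:
  1. pour(A -> B) -> (A=0 B=4)
  2. fill(A) -> (A=4 B=4)
  3. pour(A -> B) -> (A=2 B=6)
  4. empty(B) -> (A=2 B=0)
Reached target in 4 moves.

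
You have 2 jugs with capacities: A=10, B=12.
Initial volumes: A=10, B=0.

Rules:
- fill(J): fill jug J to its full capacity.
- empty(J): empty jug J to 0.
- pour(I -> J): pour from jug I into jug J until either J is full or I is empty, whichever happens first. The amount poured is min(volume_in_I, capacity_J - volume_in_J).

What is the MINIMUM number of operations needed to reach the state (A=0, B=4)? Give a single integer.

BFS from (A=10, B=0). One shortest path:
  1. empty(A) -> (A=0 B=0)
  2. fill(B) -> (A=0 B=12)
  3. pour(B -> A) -> (A=10 B=2)
  4. empty(A) -> (A=0 B=2)
  5. pour(B -> A) -> (A=2 B=0)
  6. fill(B) -> (A=2 B=12)
  7. pour(B -> A) -> (A=10 B=4)
  8. empty(A) -> (A=0 B=4)
Reached target in 8 moves.

Answer: 8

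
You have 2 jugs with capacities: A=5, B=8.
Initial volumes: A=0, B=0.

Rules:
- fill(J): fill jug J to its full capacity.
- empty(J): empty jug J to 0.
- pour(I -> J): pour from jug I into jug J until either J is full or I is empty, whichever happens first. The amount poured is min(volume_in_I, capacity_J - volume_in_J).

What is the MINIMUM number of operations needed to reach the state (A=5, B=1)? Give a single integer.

Answer: 8

Derivation:
BFS from (A=0, B=0). One shortest path:
  1. fill(B) -> (A=0 B=8)
  2. pour(B -> A) -> (A=5 B=3)
  3. empty(A) -> (A=0 B=3)
  4. pour(B -> A) -> (A=3 B=0)
  5. fill(B) -> (A=3 B=8)
  6. pour(B -> A) -> (A=5 B=6)
  7. empty(A) -> (A=0 B=6)
  8. pour(B -> A) -> (A=5 B=1)
Reached target in 8 moves.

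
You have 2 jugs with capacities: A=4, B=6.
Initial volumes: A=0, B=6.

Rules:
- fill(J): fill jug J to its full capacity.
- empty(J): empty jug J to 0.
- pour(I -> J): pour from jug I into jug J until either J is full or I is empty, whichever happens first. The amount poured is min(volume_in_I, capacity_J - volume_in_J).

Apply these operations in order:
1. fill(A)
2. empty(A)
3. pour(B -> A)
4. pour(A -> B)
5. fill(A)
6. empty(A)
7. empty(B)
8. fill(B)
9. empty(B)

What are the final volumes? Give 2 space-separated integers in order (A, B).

Step 1: fill(A) -> (A=4 B=6)
Step 2: empty(A) -> (A=0 B=6)
Step 3: pour(B -> A) -> (A=4 B=2)
Step 4: pour(A -> B) -> (A=0 B=6)
Step 5: fill(A) -> (A=4 B=6)
Step 6: empty(A) -> (A=0 B=6)
Step 7: empty(B) -> (A=0 B=0)
Step 8: fill(B) -> (A=0 B=6)
Step 9: empty(B) -> (A=0 B=0)

Answer: 0 0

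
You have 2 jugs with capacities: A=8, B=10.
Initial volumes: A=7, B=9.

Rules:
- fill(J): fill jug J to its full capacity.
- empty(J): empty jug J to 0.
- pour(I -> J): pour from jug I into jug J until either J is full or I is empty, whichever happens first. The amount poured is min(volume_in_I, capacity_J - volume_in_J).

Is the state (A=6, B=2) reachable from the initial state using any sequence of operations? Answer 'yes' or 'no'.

Answer: no

Derivation:
BFS explored all 37 reachable states.
Reachable set includes: (0,0), (0,1), (0,2), (0,3), (0,4), (0,5), (0,6), (0,7), (0,8), (0,9), (0,10), (1,0) ...
Target (A=6, B=2) not in reachable set → no.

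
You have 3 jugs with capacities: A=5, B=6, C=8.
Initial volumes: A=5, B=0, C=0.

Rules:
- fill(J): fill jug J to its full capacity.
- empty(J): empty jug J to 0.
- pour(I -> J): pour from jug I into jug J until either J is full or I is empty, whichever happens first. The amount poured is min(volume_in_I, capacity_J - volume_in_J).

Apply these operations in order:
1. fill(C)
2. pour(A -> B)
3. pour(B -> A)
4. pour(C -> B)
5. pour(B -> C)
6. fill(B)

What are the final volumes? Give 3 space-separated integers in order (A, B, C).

Answer: 5 6 8

Derivation:
Step 1: fill(C) -> (A=5 B=0 C=8)
Step 2: pour(A -> B) -> (A=0 B=5 C=8)
Step 3: pour(B -> A) -> (A=5 B=0 C=8)
Step 4: pour(C -> B) -> (A=5 B=6 C=2)
Step 5: pour(B -> C) -> (A=5 B=0 C=8)
Step 6: fill(B) -> (A=5 B=6 C=8)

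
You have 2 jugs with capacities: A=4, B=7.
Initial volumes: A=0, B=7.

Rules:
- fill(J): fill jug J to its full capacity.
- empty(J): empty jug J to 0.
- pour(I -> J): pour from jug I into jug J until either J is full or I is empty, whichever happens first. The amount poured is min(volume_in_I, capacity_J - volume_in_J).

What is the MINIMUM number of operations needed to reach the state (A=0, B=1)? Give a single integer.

BFS from (A=0, B=7). One shortest path:
  1. fill(A) -> (A=4 B=7)
  2. empty(B) -> (A=4 B=0)
  3. pour(A -> B) -> (A=0 B=4)
  4. fill(A) -> (A=4 B=4)
  5. pour(A -> B) -> (A=1 B=7)
  6. empty(B) -> (A=1 B=0)
  7. pour(A -> B) -> (A=0 B=1)
Reached target in 7 moves.

Answer: 7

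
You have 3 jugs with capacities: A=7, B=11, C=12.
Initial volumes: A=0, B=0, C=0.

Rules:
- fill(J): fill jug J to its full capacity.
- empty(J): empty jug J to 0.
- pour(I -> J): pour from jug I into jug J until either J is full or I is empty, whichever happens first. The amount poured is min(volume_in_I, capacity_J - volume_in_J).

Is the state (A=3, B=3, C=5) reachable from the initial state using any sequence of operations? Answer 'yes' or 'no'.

Answer: no

Derivation:
BFS explored all 588 reachable states.
Reachable set includes: (0,0,0), (0,0,1), (0,0,2), (0,0,3), (0,0,4), (0,0,5), (0,0,6), (0,0,7), (0,0,8), (0,0,9), (0,0,10), (0,0,11) ...
Target (A=3, B=3, C=5) not in reachable set → no.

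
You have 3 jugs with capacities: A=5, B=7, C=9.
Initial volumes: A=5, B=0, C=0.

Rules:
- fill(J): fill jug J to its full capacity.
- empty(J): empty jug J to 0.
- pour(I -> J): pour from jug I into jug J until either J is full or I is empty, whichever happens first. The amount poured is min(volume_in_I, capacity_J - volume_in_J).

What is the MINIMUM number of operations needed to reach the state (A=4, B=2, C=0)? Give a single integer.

BFS from (A=5, B=0, C=0). One shortest path:
  1. empty(A) -> (A=0 B=0 C=0)
  2. fill(B) -> (A=0 B=7 C=0)
  3. fill(C) -> (A=0 B=7 C=9)
  4. pour(B -> A) -> (A=5 B=2 C=9)
  5. empty(A) -> (A=0 B=2 C=9)
  6. pour(C -> A) -> (A=5 B=2 C=4)
  7. empty(A) -> (A=0 B=2 C=4)
  8. pour(C -> A) -> (A=4 B=2 C=0)
Reached target in 8 moves.

Answer: 8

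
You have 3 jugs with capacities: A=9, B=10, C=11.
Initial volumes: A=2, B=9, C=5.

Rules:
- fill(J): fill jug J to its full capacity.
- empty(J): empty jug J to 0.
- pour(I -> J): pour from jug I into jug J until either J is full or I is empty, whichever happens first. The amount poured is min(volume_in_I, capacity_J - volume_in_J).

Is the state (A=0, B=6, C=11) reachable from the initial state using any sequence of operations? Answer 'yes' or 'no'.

Answer: yes

Derivation:
BFS from (A=2, B=9, C=5):
  1. fill(B) -> (A=2 B=10 C=5)
  2. pour(A -> C) -> (A=0 B=10 C=7)
  3. pour(B -> C) -> (A=0 B=6 C=11)
Target reached → yes.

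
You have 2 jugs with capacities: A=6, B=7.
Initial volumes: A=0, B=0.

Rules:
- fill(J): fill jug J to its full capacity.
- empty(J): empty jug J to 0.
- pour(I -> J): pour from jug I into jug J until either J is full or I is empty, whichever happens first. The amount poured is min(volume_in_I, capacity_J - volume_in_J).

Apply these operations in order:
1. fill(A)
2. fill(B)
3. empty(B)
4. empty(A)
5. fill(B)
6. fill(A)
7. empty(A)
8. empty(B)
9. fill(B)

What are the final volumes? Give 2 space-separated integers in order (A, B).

Answer: 0 7

Derivation:
Step 1: fill(A) -> (A=6 B=0)
Step 2: fill(B) -> (A=6 B=7)
Step 3: empty(B) -> (A=6 B=0)
Step 4: empty(A) -> (A=0 B=0)
Step 5: fill(B) -> (A=0 B=7)
Step 6: fill(A) -> (A=6 B=7)
Step 7: empty(A) -> (A=0 B=7)
Step 8: empty(B) -> (A=0 B=0)
Step 9: fill(B) -> (A=0 B=7)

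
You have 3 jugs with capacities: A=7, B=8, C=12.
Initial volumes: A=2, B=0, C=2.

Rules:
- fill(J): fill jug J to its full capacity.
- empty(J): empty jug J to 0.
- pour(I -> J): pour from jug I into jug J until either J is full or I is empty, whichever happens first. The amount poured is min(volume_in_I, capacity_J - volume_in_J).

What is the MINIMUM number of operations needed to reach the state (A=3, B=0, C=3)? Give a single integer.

BFS from (A=2, B=0, C=2). One shortest path:
  1. fill(C) -> (A=2 B=0 C=12)
  2. pour(C -> B) -> (A=2 B=8 C=4)
  3. pour(B -> A) -> (A=7 B=3 C=4)
  4. pour(A -> C) -> (A=0 B=3 C=11)
  5. pour(B -> A) -> (A=3 B=0 C=11)
  6. pour(C -> B) -> (A=3 B=8 C=3)
  7. empty(B) -> (A=3 B=0 C=3)
Reached target in 7 moves.

Answer: 7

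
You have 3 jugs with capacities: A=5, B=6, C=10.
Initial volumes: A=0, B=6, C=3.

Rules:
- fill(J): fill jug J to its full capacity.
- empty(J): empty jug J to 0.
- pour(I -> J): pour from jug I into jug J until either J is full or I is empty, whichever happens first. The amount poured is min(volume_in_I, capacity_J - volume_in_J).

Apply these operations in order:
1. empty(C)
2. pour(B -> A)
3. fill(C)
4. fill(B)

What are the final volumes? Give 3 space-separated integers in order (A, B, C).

Answer: 5 6 10

Derivation:
Step 1: empty(C) -> (A=0 B=6 C=0)
Step 2: pour(B -> A) -> (A=5 B=1 C=0)
Step 3: fill(C) -> (A=5 B=1 C=10)
Step 4: fill(B) -> (A=5 B=6 C=10)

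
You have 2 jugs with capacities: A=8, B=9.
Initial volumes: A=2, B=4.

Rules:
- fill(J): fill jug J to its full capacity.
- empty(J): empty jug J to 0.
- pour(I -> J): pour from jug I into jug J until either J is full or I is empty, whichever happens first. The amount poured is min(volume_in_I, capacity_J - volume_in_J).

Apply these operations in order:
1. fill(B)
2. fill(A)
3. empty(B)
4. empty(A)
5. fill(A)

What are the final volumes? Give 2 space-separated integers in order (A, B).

Step 1: fill(B) -> (A=2 B=9)
Step 2: fill(A) -> (A=8 B=9)
Step 3: empty(B) -> (A=8 B=0)
Step 4: empty(A) -> (A=0 B=0)
Step 5: fill(A) -> (A=8 B=0)

Answer: 8 0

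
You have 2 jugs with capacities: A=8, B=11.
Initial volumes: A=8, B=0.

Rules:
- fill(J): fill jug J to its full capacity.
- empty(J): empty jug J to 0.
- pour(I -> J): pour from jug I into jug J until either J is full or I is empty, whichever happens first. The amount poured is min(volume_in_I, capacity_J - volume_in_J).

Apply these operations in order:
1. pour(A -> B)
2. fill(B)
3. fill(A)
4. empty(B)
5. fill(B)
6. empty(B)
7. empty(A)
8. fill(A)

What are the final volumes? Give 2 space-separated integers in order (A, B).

Answer: 8 0

Derivation:
Step 1: pour(A -> B) -> (A=0 B=8)
Step 2: fill(B) -> (A=0 B=11)
Step 3: fill(A) -> (A=8 B=11)
Step 4: empty(B) -> (A=8 B=0)
Step 5: fill(B) -> (A=8 B=11)
Step 6: empty(B) -> (A=8 B=0)
Step 7: empty(A) -> (A=0 B=0)
Step 8: fill(A) -> (A=8 B=0)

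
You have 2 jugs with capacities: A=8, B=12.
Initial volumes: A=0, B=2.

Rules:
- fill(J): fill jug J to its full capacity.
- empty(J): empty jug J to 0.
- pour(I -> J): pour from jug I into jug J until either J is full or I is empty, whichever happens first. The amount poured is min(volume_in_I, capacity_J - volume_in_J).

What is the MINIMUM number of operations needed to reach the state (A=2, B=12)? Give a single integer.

BFS from (A=0, B=2). One shortest path:
  1. pour(B -> A) -> (A=2 B=0)
  2. fill(B) -> (A=2 B=12)
Reached target in 2 moves.

Answer: 2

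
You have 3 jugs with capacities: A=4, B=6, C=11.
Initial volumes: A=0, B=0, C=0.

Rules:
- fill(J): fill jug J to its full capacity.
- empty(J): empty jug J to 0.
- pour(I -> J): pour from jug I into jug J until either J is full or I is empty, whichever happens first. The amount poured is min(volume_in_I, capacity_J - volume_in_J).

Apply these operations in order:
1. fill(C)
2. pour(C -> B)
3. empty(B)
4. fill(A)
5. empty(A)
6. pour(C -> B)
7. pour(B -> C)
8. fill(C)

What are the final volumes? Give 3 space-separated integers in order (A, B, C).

Answer: 0 0 11

Derivation:
Step 1: fill(C) -> (A=0 B=0 C=11)
Step 2: pour(C -> B) -> (A=0 B=6 C=5)
Step 3: empty(B) -> (A=0 B=0 C=5)
Step 4: fill(A) -> (A=4 B=0 C=5)
Step 5: empty(A) -> (A=0 B=0 C=5)
Step 6: pour(C -> B) -> (A=0 B=5 C=0)
Step 7: pour(B -> C) -> (A=0 B=0 C=5)
Step 8: fill(C) -> (A=0 B=0 C=11)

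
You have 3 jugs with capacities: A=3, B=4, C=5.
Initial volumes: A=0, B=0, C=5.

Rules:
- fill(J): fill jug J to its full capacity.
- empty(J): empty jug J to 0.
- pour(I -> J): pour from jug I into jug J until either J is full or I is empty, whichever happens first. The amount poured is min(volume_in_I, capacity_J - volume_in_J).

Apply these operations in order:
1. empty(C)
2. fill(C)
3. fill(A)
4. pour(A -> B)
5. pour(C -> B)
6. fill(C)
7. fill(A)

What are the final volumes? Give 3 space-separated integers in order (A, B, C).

Answer: 3 4 5

Derivation:
Step 1: empty(C) -> (A=0 B=0 C=0)
Step 2: fill(C) -> (A=0 B=0 C=5)
Step 3: fill(A) -> (A=3 B=0 C=5)
Step 4: pour(A -> B) -> (A=0 B=3 C=5)
Step 5: pour(C -> B) -> (A=0 B=4 C=4)
Step 6: fill(C) -> (A=0 B=4 C=5)
Step 7: fill(A) -> (A=3 B=4 C=5)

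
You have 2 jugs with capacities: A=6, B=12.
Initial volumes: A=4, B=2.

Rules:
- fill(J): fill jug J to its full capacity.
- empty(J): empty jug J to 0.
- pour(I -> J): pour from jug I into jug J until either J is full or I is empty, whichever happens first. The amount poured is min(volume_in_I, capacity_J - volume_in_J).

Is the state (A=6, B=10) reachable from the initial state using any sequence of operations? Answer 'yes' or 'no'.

BFS from (A=4, B=2):
  1. fill(B) -> (A=4 B=12)
  2. pour(B -> A) -> (A=6 B=10)
Target reached → yes.

Answer: yes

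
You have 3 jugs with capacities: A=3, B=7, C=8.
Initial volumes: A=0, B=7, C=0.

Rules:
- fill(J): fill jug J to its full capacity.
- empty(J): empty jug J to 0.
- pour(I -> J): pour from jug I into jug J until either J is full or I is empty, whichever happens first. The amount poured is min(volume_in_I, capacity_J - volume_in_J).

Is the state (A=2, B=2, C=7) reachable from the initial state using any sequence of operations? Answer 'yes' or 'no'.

BFS explored all 204 reachable states.
Reachable set includes: (0,0,0), (0,0,1), (0,0,2), (0,0,3), (0,0,4), (0,0,5), (0,0,6), (0,0,7), (0,0,8), (0,1,0), (0,1,1), (0,1,2) ...
Target (A=2, B=2, C=7) not in reachable set → no.

Answer: no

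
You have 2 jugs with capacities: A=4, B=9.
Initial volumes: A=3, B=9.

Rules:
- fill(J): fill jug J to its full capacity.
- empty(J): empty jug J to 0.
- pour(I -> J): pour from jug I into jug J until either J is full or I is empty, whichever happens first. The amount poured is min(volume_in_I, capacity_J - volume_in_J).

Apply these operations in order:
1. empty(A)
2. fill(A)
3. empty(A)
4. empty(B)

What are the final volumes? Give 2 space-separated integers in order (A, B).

Step 1: empty(A) -> (A=0 B=9)
Step 2: fill(A) -> (A=4 B=9)
Step 3: empty(A) -> (A=0 B=9)
Step 4: empty(B) -> (A=0 B=0)

Answer: 0 0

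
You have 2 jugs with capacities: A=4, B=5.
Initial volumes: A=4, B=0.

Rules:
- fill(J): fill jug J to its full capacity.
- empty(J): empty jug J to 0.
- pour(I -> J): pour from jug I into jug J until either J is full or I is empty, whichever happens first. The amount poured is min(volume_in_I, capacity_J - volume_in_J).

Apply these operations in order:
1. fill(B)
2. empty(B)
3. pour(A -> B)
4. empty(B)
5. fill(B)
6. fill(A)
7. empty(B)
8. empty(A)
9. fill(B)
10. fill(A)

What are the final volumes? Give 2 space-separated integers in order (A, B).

Answer: 4 5

Derivation:
Step 1: fill(B) -> (A=4 B=5)
Step 2: empty(B) -> (A=4 B=0)
Step 3: pour(A -> B) -> (A=0 B=4)
Step 4: empty(B) -> (A=0 B=0)
Step 5: fill(B) -> (A=0 B=5)
Step 6: fill(A) -> (A=4 B=5)
Step 7: empty(B) -> (A=4 B=0)
Step 8: empty(A) -> (A=0 B=0)
Step 9: fill(B) -> (A=0 B=5)
Step 10: fill(A) -> (A=4 B=5)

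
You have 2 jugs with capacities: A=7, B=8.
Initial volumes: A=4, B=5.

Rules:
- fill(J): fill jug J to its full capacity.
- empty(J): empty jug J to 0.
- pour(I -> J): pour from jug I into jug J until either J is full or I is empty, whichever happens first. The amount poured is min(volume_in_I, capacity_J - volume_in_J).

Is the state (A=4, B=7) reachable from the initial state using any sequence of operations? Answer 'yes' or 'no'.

Answer: no

Derivation:
BFS explored all 31 reachable states.
Reachable set includes: (0,0), (0,1), (0,2), (0,3), (0,4), (0,5), (0,6), (0,7), (0,8), (1,0), (1,8), (2,0) ...
Target (A=4, B=7) not in reachable set → no.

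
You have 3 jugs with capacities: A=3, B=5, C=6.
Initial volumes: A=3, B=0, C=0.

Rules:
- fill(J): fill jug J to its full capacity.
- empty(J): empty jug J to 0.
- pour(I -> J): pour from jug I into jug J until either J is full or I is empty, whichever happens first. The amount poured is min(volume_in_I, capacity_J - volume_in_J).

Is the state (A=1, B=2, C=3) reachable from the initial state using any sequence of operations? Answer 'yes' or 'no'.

BFS explored all 128 reachable states.
Reachable set includes: (0,0,0), (0,0,1), (0,0,2), (0,0,3), (0,0,4), (0,0,5), (0,0,6), (0,1,0), (0,1,1), (0,1,2), (0,1,3), (0,1,4) ...
Target (A=1, B=2, C=3) not in reachable set → no.

Answer: no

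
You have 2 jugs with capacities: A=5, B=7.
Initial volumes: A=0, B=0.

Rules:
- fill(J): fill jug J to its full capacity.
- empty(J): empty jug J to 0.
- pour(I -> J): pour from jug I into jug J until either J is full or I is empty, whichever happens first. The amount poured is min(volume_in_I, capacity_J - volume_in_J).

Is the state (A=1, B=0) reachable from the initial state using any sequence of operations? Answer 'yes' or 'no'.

BFS from (A=0, B=0):
  1. fill(A) -> (A=5 B=0)
  2. pour(A -> B) -> (A=0 B=5)
  3. fill(A) -> (A=5 B=5)
  4. pour(A -> B) -> (A=3 B=7)
  5. empty(B) -> (A=3 B=0)
  6. pour(A -> B) -> (A=0 B=3)
  7. fill(A) -> (A=5 B=3)
  8. pour(A -> B) -> (A=1 B=7)
  9. empty(B) -> (A=1 B=0)
Target reached → yes.

Answer: yes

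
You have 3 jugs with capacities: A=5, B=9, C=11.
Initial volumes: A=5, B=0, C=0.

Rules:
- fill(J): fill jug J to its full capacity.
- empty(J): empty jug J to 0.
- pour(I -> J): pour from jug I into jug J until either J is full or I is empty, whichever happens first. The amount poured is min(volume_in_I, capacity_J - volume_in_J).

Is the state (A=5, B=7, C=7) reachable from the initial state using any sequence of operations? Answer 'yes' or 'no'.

Answer: yes

Derivation:
BFS from (A=5, B=0, C=0):
  1. fill(B) -> (A=5 B=9 C=0)
  2. pour(B -> C) -> (A=5 B=0 C=9)
  3. pour(A -> B) -> (A=0 B=5 C=9)
  4. fill(A) -> (A=5 B=5 C=9)
  5. pour(A -> B) -> (A=1 B=9 C=9)
  6. pour(B -> C) -> (A=1 B=7 C=11)
  7. pour(C -> A) -> (A=5 B=7 C=7)
Target reached → yes.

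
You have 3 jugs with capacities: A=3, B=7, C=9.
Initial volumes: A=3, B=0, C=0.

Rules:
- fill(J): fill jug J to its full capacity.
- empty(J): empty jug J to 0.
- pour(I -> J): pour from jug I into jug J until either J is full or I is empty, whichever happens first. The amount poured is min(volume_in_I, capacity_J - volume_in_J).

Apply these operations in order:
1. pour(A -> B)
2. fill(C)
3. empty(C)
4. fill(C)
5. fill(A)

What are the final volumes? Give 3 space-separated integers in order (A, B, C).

Step 1: pour(A -> B) -> (A=0 B=3 C=0)
Step 2: fill(C) -> (A=0 B=3 C=9)
Step 3: empty(C) -> (A=0 B=3 C=0)
Step 4: fill(C) -> (A=0 B=3 C=9)
Step 5: fill(A) -> (A=3 B=3 C=9)

Answer: 3 3 9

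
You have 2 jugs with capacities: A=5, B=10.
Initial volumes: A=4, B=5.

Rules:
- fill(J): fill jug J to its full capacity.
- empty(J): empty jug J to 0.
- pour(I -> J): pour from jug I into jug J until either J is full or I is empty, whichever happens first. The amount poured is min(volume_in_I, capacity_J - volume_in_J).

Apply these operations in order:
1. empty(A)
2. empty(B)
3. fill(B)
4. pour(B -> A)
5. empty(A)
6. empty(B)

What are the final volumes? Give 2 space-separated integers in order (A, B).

Step 1: empty(A) -> (A=0 B=5)
Step 2: empty(B) -> (A=0 B=0)
Step 3: fill(B) -> (A=0 B=10)
Step 4: pour(B -> A) -> (A=5 B=5)
Step 5: empty(A) -> (A=0 B=5)
Step 6: empty(B) -> (A=0 B=0)

Answer: 0 0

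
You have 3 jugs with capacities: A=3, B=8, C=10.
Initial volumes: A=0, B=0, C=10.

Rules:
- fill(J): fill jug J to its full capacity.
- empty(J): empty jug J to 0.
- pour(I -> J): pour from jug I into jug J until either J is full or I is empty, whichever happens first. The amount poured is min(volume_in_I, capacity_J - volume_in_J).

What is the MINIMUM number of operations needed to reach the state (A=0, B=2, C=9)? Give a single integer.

BFS from (A=0, B=0, C=10). One shortest path:
  1. fill(A) -> (A=3 B=0 C=10)
  2. fill(B) -> (A=3 B=8 C=10)
  3. empty(C) -> (A=3 B=8 C=0)
  4. pour(A -> C) -> (A=0 B=8 C=3)
  5. pour(B -> A) -> (A=3 B=5 C=3)
  6. pour(A -> C) -> (A=0 B=5 C=6)
  7. pour(B -> A) -> (A=3 B=2 C=6)
  8. pour(A -> C) -> (A=0 B=2 C=9)
Reached target in 8 moves.

Answer: 8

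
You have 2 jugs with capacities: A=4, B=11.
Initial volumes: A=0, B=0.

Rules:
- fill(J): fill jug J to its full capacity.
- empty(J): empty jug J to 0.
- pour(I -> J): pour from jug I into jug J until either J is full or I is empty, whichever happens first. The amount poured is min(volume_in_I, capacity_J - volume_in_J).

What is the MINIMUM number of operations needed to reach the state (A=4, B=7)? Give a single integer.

BFS from (A=0, B=0). One shortest path:
  1. fill(B) -> (A=0 B=11)
  2. pour(B -> A) -> (A=4 B=7)
Reached target in 2 moves.

Answer: 2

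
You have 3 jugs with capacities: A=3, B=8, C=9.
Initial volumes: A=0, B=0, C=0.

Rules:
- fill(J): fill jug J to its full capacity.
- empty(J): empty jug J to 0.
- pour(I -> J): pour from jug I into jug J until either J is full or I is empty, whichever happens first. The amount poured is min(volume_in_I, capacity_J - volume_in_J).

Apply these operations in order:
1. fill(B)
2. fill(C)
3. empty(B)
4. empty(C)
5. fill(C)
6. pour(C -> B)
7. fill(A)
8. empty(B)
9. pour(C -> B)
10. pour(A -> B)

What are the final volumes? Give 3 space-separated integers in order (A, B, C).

Step 1: fill(B) -> (A=0 B=8 C=0)
Step 2: fill(C) -> (A=0 B=8 C=9)
Step 3: empty(B) -> (A=0 B=0 C=9)
Step 4: empty(C) -> (A=0 B=0 C=0)
Step 5: fill(C) -> (A=0 B=0 C=9)
Step 6: pour(C -> B) -> (A=0 B=8 C=1)
Step 7: fill(A) -> (A=3 B=8 C=1)
Step 8: empty(B) -> (A=3 B=0 C=1)
Step 9: pour(C -> B) -> (A=3 B=1 C=0)
Step 10: pour(A -> B) -> (A=0 B=4 C=0)

Answer: 0 4 0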